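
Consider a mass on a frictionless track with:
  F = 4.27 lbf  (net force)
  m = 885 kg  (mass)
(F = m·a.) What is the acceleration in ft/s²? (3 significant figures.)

0.0704 ft/s²

Solving F = m·a for a: a = F/m.
F = 4.27 lbf = 18.99 N; m = 885 kg.
a = 0.02146 m/s²
0.02146 m/s² × (1 ft/s² / 0.3048 m/s²) = 0.07041 ft/s²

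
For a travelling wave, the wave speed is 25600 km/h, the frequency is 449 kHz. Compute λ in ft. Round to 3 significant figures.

Rearranging v = f·λ for λ: λ = v/f.
v = 25600 km/h = 7111 m/s; f = 449 kHz = 4.490×10^5 Hz.
λ = 0.01584 m
0.01584 m × (1 ft / 0.3048 m) = 0.05196 ft

0.0520 ft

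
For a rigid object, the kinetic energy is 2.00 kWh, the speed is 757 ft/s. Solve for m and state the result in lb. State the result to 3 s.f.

596 lb

Rearranging KE = ½mv² for m: m = 2·KE/v².
KE = 2.00 kWh = 7.200×10^6 J; v = 757 ft/s = 230.7 m/s.
m = 270.5 kg
270.5 kg × (1 lb / 0.4536 kg) = 596.3 lb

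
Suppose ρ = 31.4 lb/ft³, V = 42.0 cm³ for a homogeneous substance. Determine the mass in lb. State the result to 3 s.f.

0.0466 lb

Rearranging: m = ρV.
ρ = 31.4 lb/ft³ = 503.0 kg/m³; V = 42.0 cm³ = 4.200×10^-5 m³.
m = 0.02113 kg
0.02113 kg × (1 lb / 0.4536 kg) = 0.04657 lb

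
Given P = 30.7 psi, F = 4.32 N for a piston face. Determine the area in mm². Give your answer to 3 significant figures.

Solving P = F/A for A: A = F/P.
P = 30.7 psi = 2.117×10^5 Pa; F = 4.32 N.
A = 2.041×10^-5 m²
2.041×10^-5 m² × (1 mm² / 1.000×10^-6 m²) = 20.41 mm²

20.4 mm²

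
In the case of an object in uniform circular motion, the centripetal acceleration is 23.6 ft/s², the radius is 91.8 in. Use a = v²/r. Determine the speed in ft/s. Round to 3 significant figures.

13.4 ft/s

Rearranging a = v²/r for v: v = √(a·r).
a = 23.6 ft/s² = 7.193 m/s²; r = 91.8 in = 2.332 m.
v = 4.095 m/s
4.095 m/s × (1 ft/s / 0.3048 m/s) = 13.44 ft/s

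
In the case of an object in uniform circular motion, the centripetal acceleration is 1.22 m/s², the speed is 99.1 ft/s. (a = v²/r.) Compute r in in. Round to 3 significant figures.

Solving a = v²/r for r: r = v²/a.
a = 1.22 m/s²; v = 99.1 ft/s = 30.21 m/s.
r = 747.9 m
747.9 m × (1 in / 0.02540 m) = 29443 in

29400 in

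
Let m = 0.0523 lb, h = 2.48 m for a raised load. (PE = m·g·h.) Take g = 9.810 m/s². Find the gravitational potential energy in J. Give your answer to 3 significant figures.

Directly: PE = mgh.
m = 0.0523 lb = 0.02372 kg; h = 2.48 m; g = 9.810 m/s².
PE = 0.5771 J  (the unit combination reduces to kg·m²/s² = J)

0.577 J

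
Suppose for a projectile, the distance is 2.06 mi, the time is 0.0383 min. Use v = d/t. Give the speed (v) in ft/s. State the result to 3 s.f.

v is given directly by: v = d/t.
d = 2.06 mi = 3315 m; t = 0.0383 min = 2.298 s.
v = 1443 m/s
1443 m/s × (1 ft/s / 0.3048 m/s) = 4733 ft/s

4730 ft/s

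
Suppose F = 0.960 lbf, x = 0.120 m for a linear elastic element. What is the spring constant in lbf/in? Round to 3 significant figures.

From Hooke's law: k = F/x.
F = 0.960 lbf = 4.270 N; x = 0.120 m.
k = 35.59 N/m
35.59 N/m × (1 lbf/in / 175.1 N/m) = 0.2032 lbf/in

0.203 lbf/in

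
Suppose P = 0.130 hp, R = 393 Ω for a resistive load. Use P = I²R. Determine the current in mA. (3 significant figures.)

497 mA

Solving P = I²R for I: I = √(P/R).
P = 0.130 hp = 96.94 W; R = 393 Ω.
I = 0.4967 A
0.4967 A × (1 mA / 0.001000 A) = 496.7 mA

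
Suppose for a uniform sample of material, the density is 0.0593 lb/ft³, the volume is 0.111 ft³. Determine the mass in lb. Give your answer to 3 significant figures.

Rearranging: m = ρV.
ρ = 0.0593 lb/ft³ = 0.9499 kg/m³; V = 0.111 ft³ = 0.003143 m³.
m = 0.002986 kg
0.002986 kg × (1 lb / 0.4536 kg) = 0.006582 lb

0.00658 lb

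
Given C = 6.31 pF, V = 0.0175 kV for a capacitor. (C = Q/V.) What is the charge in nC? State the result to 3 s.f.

Rearranging: Q = CV.
C = 6.31 pF = 6.310×10^-12 F; V = 0.0175 kV = 17.50 V.
Q = 1.104×10^-10 C
1.104×10^-10 C × (1 nC / 1.000×10^-9 C) = 0.1104 nC

0.110 nC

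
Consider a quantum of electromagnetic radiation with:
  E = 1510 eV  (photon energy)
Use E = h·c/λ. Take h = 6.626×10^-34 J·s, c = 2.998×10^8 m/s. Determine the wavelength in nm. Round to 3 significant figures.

0.821 nm

Solving E = h·c/λ for λ: λ = hc/E.
E = 1510 eV = 2.419×10^-16 J; h = 6.626×10^-34 J·s; c = 2.998×10^8 m/s.
λ = 8.211×10^-10 m
8.211×10^-10 m × (1 nm / 1.000×10^-9 m) = 0.8211 nm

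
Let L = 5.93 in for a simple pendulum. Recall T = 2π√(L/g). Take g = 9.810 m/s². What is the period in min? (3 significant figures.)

0.0130 min

T is given directly by: T = 2π√(L/g).
L = 5.93 in = 0.1506 m; g = 9.810 m/s².
T = 0.7786 s
0.7786 s × (1 min / 60.00 s) = 0.01298 min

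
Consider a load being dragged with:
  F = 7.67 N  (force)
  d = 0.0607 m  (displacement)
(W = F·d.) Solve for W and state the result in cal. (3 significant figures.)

0.111 cal

Directly: W = F·d.
F = 7.67 N; d = 0.0607 m.
W = 0.4656 J
0.4656 J × (1 cal / 4.184 J) = 0.1113 cal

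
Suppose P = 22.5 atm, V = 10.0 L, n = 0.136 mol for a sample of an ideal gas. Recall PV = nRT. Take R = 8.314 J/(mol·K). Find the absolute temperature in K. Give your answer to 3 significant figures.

Solving PV = nRT for T: T = PV/(nR).
P = 22.5 atm = 2.280×10^6 Pa; V = 10.0 L = 0.01000 m³; n = 0.136 mol; R = 8.314 J/(mol·K).
T = 20163 K

20200 K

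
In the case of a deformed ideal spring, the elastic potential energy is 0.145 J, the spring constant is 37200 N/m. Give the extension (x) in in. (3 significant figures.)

0.110 in

Solving U = ½k·x² for x: x = √(2U/k).
U = 0.145 J; k = 37200 N/m.
x = 0.002792 m
0.002792 m × (1 in / 0.02540 m) = 0.1099 in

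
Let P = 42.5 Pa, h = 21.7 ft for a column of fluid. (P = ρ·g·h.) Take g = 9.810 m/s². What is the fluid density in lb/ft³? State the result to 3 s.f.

Rearranging P = ρ·g·h for ρ: ρ = P/(g·h).
P = 42.5 Pa; h = 21.7 ft = 6.614 m; g = 9.810 m/s².
ρ = 0.6550 kg/m³
0.6550 kg/m³ × (1 lb/ft³ / 16.02 kg/m³) = 0.04089 lb/ft³

0.0409 lb/ft³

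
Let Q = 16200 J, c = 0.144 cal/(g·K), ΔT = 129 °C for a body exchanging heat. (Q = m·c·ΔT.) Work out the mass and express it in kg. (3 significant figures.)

0.208 kg

Solving Q = m·c·ΔT for m: m = Q/(c·ΔT).
Q = 16200 J; c = 0.144 cal/(g·K) = 602.5 J/(kg·K); ΔT = 129 °C = 129.0 K.
m = 0.2084 kg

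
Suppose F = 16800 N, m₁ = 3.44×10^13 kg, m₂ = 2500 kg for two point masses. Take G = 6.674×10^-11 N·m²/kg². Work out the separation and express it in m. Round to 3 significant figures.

18.5 m

Solving F = G·m₁·m₂/r² for r: r = √(G·m₁m₂/F).
F = 16800 N; m₁ = 3.44×10^13 kg; m₂ = 2500 kg; G = 6.674×10^-11 N·m²/kg².
r = 18.48 m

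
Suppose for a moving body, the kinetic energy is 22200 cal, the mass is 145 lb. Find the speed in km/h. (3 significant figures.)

191 km/h

Rearranging KE = ½mv² for v: v = √(2·KE/m).
KE = 22200 cal = 92885 J; m = 145 lb = 65.77 kg.
v = 53.15 m/s
53.15 m/s × (1 km/h / 0.2778 m/s) = 191.3 km/h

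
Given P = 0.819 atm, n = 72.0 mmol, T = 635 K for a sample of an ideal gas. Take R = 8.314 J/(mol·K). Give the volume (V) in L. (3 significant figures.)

4.58 L

From the ideal-gas law: V = nRT/P.
P = 0.819 atm = 82985 Pa; n = 72.0 mmol = 0.07200 mol; T = 635 K; R = 8.314 J/(mol·K).
V = 0.004581 m³
0.004581 m³ × (1 L / 0.001000 m³) = 4.581 L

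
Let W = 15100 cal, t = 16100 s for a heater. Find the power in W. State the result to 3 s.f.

3.92 W

Directly: P = W/t.
W = 15100 cal = 63178 J; t = 16100 s.
P = 3.924 W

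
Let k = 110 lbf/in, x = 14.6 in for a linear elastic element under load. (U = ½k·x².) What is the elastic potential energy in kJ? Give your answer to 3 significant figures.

1.32 kJ

Directly: U = ½kx².
k = 110 lbf/in = 19264 N/m; x = 14.6 in = 0.3708 m.
U = 1325 J  (the unit combination reduces to kg·m²/s² = J)
1325 J × (1 kJ / 1000 J) = 1.325 kJ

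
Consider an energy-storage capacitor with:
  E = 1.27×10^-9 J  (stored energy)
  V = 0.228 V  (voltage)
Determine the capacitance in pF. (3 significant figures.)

48900 pF

Solving E = ½C·V² for C: C = 2E/V².
E = 1.27×10^-9 J; V = 0.228 V.
C = 4.886×10^-8 F
4.886×10^-8 F × (1 pF / 1.000×10^-12 F) = 48861 pF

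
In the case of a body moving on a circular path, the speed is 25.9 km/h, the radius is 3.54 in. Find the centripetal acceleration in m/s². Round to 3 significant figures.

a is given directly by: a = v²/r.
v = 25.9 km/h = 7.194 m/s; r = 3.54 in = 0.08992 m.
a = 575.6 m/s²

576 m/s²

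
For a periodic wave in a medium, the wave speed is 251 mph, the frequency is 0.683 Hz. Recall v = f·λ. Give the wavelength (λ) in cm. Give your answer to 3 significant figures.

Solving v = f·λ for λ: λ = v/f.
v = 251 mph = 112.2 m/s; f = 0.683 Hz.
λ = 164.3 m
164.3 m × (1 cm / 0.01000 m) = 16429 cm

16400 cm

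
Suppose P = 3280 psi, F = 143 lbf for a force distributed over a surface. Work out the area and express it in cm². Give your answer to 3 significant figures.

0.281 cm²

Solving P = F/A for A: A = F/P.
P = 3280 psi = 2.261×10^7 Pa; F = 143 lbf = 636.1 N.
A = 2.813×10^-5 m²
2.813×10^-5 m² × (1 cm² / 1.000×10^-4 m²) = 0.2813 cm²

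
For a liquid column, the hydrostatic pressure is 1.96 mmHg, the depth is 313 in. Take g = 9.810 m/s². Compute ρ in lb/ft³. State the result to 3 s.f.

Solving P = ρ·g·h for ρ: ρ = P/(g·h).
P = 1.96 mmHg = 261.3 Pa; h = 313 in = 7.950 m; g = 9.810 m/s².
ρ = 3.351 kg/m³
3.351 kg/m³ × (1 lb/ft³ / 16.02 kg/m³) = 0.2092 lb/ft³

0.209 lb/ft³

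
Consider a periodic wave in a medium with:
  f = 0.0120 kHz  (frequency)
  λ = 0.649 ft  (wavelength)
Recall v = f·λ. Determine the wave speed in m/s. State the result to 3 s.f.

2.37 m/s

Directly: v = fλ.
f = 0.0120 kHz = 12.00 Hz; λ = 0.649 ft = 0.1978 m.
v = 2.374 m/s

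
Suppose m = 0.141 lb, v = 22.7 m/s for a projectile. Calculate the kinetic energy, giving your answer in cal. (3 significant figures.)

KE is given directly by: KE = ½mv².
m = 0.141 lb = 0.06396 kg; v = 22.7 m/s.
KE = 16.48 J  (the unit combination reduces to kg·m²/s² = J)
16.48 J × (1 cal / 4.184 J) = 3.938 cal

3.94 cal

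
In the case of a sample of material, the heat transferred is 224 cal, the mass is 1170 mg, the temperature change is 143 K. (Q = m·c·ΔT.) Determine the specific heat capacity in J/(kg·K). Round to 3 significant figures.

5600 J/(kg·K)

Rearranging Q = m·c·ΔT for c: c = Q/(m·ΔT).
Q = 224 cal = 937.2 J; m = 1170 mg = 0.001170 kg; ΔT = 143 K.
c = 5602 J/(kg·K)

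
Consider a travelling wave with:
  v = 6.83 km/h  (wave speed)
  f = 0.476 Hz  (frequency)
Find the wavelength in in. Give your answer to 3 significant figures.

Rearranging: λ = v/f.
v = 6.83 km/h = 1.897 m/s; f = 0.476 Hz.
λ = 3.986 m
3.986 m × (1 in / 0.02540 m) = 156.9 in

157 in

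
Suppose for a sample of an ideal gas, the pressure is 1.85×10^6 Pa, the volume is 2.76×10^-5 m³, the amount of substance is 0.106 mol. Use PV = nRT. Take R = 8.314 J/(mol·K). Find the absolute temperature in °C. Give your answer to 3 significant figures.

-215 °C

Rearranging PV = nRT for T: T = PV/(nR).
P = 1.85×10^6 Pa; V = 2.76×10^-5 m³; n = 0.106 mol; R = 8.314 J/(mol·K).
T = 57.94 K
57.94 K − 273.15 = -215.2 °C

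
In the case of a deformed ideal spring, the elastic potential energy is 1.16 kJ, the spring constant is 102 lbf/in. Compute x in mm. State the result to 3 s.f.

360 mm

Solving U = ½k·x² for x: x = √(2U/k).
U = 1.16 kJ = 1160 J; k = 102 lbf/in = 17863 N/m.
x = 0.3604 m
0.3604 m × (1 mm / 0.001000 m) = 360.4 mm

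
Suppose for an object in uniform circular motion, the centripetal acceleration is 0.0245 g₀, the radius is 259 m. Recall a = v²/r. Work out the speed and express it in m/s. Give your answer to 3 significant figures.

Rearranging a = v²/r for v: v = √(a·r).
a = 0.0245 g₀ = 0.2403 m/s²; r = 259 m.
v = 7.888 m/s

7.89 m/s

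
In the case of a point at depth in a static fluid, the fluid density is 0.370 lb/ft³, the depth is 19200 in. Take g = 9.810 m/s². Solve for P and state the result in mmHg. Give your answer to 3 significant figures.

Directly: P = ρgh.
ρ = 0.370 lb/ft³ = 5.927 kg/m³; h = 19200 in = 487.7 m; g = 9.810 m/s².
P = 28355 Pa
28355 Pa × (1 mmHg / 133.3 Pa) = 212.7 mmHg

213 mmHg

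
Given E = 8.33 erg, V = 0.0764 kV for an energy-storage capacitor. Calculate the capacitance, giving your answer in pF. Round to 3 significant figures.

Rearranging E = ½C·V² for C: C = 2E/V².
E = 8.33 erg = 8.330×10^-7 J; V = 0.0764 kV = 76.40 V.
C = 2.854×10^-10 F
2.854×10^-10 F × (1 pF / 1.000×10^-12 F) = 285.4 pF

285 pF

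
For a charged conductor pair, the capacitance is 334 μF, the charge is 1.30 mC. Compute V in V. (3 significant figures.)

3.89 V

Rearranging: V = Q/C.
C = 334 μF = 3.340×10^-4 F; Q = 1.30 mC = 0.001300 C.
V = 3.892 V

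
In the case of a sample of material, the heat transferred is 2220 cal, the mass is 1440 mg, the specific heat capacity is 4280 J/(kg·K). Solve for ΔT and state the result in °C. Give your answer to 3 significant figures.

Rearranging: ΔT = Q/(m·c).
Q = 2220 cal = 9288 J; m = 1440 mg = 0.001440 kg; c = 4280 J/(kg·K).
ΔT = 1507 K
Since 1 °C = 1 K, 1507 °C.

1510 °C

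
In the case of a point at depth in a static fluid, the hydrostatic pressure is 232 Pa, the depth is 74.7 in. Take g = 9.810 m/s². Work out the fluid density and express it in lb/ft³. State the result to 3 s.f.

0.778 lb/ft³

Rearranging: ρ = P/(g·h).
P = 232 Pa; h = 74.7 in = 1.897 m; g = 9.810 m/s².
ρ = 12.46 kg/m³
12.46 kg/m³ × (1 lb/ft³ / 16.02 kg/m³) = 0.7781 lb/ft³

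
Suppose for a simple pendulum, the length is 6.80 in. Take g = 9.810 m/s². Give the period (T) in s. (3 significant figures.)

Directly: T = 2π√(L/g).
L = 6.80 in = 0.1727 m; g = 9.810 m/s².
T = 0.8337 s

0.834 s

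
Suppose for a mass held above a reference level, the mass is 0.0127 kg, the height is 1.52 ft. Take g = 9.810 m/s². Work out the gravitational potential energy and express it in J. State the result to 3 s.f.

0.0577 J

PE is given directly by: PE = mgh.
m = 0.0127 kg; h = 1.52 ft = 0.4633 m; g = 9.810 m/s².
PE = 0.05772 J  (the unit combination reduces to kg·m²/s² = J)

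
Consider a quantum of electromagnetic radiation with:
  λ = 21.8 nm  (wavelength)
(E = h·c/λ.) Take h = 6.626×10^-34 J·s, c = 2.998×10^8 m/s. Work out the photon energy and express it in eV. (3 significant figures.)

Directly: E = hc/λ.
λ = 21.8 nm = 2.180×10^-8 m; h = 6.626×10^-34 J·s; c = 2.998×10^8 m/s.
E = 9.112×10^-18 J
9.112×10^-18 J × (1 eV / 1.602×10^-19 J) = 56.87 eV

56.9 eV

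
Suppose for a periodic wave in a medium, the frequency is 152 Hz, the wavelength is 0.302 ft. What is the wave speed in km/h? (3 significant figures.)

50.4 km/h

Directly: v = fλ.
f = 152 Hz; λ = 0.302 ft = 0.09205 m.
v = 13.99 m/s
13.99 m/s × (1 km/h / 0.2778 m/s) = 50.37 km/h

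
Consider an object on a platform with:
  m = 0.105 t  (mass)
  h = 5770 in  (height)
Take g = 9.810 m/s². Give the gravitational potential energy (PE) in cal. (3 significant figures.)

PE is given directly by: PE = mgh.
m = 0.105 t = 105.0 kg; h = 5770 in = 146.6 m; g = 9.810 m/s².
PE = 1.510×10^5 J
1.510×10^5 J × (1 cal / 4.184 J) = 36081 cal

36100 cal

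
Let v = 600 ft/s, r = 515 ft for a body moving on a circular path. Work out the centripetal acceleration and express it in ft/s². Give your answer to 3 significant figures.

Directly: a = v²/r.
v = 600 ft/s = 182.9 m/s; r = 515 ft = 157.0 m.
a = 213.1 m/s²
213.1 m/s² × (1 ft/s² / 0.3048 m/s²) = 699.0 ft/s²

699 ft/s²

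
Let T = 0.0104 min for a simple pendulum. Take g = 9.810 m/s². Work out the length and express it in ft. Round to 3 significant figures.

0.317 ft

Solving T = 2π√(L/g) for L: L = g·(T/2π)².
T = 0.0104 min = 0.6240 s; g = 9.810 m/s².
L = 0.09676 m
0.09676 m × (1 ft / 0.3048 m) = 0.3174 ft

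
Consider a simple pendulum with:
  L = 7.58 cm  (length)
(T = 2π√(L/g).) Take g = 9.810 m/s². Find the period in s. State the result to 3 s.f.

0.552 s

Directly: T = 2π√(L/g).
L = 7.58 cm = 0.07580 m; g = 9.810 m/s².
T = 0.5523 s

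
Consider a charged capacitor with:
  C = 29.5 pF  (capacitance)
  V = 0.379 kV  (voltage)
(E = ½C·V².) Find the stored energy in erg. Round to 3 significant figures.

21.2 erg

E is given directly by: E = ½CV².
C = 29.5 pF = 2.950×10^-11 F; V = 0.379 kV = 379.0 V.
E = 2.119×10^-6 J
2.119×10^-6 J × (1 erg / 1.000×10^-7 J) = 21.19 erg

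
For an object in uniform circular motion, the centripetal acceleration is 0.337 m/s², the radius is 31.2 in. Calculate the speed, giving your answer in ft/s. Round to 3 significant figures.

Rearranging a = v²/r for v: v = √(a·r).
a = 0.337 m/s²; r = 31.2 in = 0.7925 m.
v = 0.5168 m/s
0.5168 m/s × (1 ft/s / 0.3048 m/s) = 1.695 ft/s

1.70 ft/s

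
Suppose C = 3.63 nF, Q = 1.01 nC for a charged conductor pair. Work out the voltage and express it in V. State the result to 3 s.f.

Rearranging: V = Q/C.
C = 3.63 nF = 3.630×10^-9 F; Q = 1.01 nC = 1.010×10^-9 C.
V = 0.2782 V

0.278 V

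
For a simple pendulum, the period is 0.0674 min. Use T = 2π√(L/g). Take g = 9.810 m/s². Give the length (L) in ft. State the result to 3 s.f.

Rearranging: L = g·(T/2π)².
T = 0.0674 min = 4.044 s; g = 9.810 m/s².
L = 4.064 m
4.064 m × (1 ft / 0.3048 m) = 13.33 ft

13.3 ft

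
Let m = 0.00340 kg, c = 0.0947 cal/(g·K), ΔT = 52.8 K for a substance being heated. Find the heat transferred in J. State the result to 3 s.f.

71.1 J

Directly: Q = mcΔT.
m = 0.00340 kg; c = 0.0947 cal/(g·K) = 396.2 J/(kg·K); ΔT = 52.8 K.
Q = 71.13 J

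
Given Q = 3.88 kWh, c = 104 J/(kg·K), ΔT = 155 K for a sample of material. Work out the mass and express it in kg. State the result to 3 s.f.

Rearranging: m = Q/(c·ΔT).
Q = 3.88 kWh = 1.397×10^7 J; c = 104 J/(kg·K); ΔT = 155 K.
m = 866.5 kg

867 kg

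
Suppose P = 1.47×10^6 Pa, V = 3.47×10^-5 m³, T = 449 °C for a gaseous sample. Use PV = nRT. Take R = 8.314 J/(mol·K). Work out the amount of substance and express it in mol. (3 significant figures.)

0.00850 mol

From the ideal-gas law: n = PV/(RT).
P = 1.47×10^6 Pa; V = 3.47×10^-5 m³; T = 449 °C = 722.1 K; R = 8.314 J/(mol·K).
n = 0.008496 mol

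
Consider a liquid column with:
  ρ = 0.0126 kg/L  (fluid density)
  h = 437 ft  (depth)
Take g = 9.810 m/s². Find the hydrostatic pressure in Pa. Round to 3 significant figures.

Directly: P = ρgh.
ρ = 0.0126 kg/L = 12.60 kg/m³; h = 437 ft = 133.2 m; g = 9.810 m/s².
P = 16464 Pa  (the unit combination reduces to kg/(m·s²) = Pa)

16500 Pa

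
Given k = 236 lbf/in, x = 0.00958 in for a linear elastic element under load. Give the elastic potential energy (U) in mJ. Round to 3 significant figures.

1.22 mJ

Directly: U = ½kx².
k = 236 lbf/in = 41330 N/m; x = 0.00958 in = 2.433×10^-4 m.
U = 0.001224 J
0.001224 J × (1 mJ / 0.001000 J) = 1.224 mJ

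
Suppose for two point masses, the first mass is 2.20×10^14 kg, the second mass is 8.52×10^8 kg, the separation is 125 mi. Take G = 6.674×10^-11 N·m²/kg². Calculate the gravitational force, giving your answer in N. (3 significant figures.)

From Newton's law of gravitation: F = Gm₁m₂/r².
m₁ = 2.20×10^14 kg; m₂ = 8.52×10^8 kg; r = 125 mi = 2.012×10^5 m; G = 6.674×10^-11 N·m²/kg².
F = 309.1 N

309 N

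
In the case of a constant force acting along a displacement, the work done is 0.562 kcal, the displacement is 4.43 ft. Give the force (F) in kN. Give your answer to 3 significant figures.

1.74 kN

Solving W = F·d for F: F = W/d.
W = 0.562 kcal = 2351 J; d = 4.43 ft = 1.350 m.
F = 1741 N  (the unit combination reduces to kg·m/s² = N)
1741 N × (1 kN / 1000 N) = 1.741 kN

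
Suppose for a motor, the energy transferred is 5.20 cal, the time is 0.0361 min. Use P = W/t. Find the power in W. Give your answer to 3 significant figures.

Directly: P = W/t.
W = 5.20 cal = 21.76 J; t = 0.0361 min = 2.166 s.
P = 10.04 W

10.0 W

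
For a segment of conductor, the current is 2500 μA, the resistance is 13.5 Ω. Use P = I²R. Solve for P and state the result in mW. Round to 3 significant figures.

0.0844 mW

P is given directly by: P = I²R.
I = 2500 μA = 0.002500 A; R = 13.5 Ω.
P = 8.438×10^-5 W  (the unit combination reduces to kg·m²/s³ = W)
8.438×10^-5 W × (1 mW / 0.001000 W) = 0.08438 mW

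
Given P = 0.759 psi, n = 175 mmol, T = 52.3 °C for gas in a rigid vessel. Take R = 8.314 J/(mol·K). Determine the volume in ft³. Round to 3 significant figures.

3.20 ft³

Solving PV = nRT for V: V = nRT/P.
P = 0.759 psi = 5233 Pa; n = 175 mmol = 0.1750 mol; T = 52.3 °C = 325.4 K; R = 8.314 J/(mol·K).
V = 0.09048 m³
0.09048 m³ × (1 ft³ / 0.02832 m³) = 3.195 ft³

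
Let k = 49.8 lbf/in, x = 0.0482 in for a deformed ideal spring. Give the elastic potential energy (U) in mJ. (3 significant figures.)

Directly: U = ½kx².
k = 49.8 lbf/in = 8721 N/m; x = 0.0482 in = 0.001224 m.
U = 0.006536 J
0.006536 J × (1 mJ / 0.001000 J) = 6.536 mJ

6.54 mJ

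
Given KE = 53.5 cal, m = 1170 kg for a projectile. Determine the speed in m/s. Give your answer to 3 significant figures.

0.619 m/s

Rearranging: v = √(2·KE/m).
KE = 53.5 cal = 223.8 J; m = 1170 kg.
v = 0.6186 m/s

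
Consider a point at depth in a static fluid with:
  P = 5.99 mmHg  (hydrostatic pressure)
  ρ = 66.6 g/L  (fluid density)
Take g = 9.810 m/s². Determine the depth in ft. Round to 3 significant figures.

4.01 ft

Rearranging P = ρ·g·h for h: h = P/(ρ·g).
P = 5.99 mmHg = 798.6 Pa; ρ = 66.6 g/L = 66.60 kg/m³; g = 9.810 m/s².
h = 1.222 m
1.222 m × (1 ft / 0.3048 m) = 4.010 ft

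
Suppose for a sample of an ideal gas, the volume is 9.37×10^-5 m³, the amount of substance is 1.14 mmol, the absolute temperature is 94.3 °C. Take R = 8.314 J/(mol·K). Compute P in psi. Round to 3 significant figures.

5.39 psi

From the ideal-gas law: P = nRT/V.
V = 9.37×10^-5 m³; n = 1.14 mmol = 0.001140 mol; T = 94.3 °C = 367.4 K; R = 8.314 J/(mol·K).
P = 37168 Pa  (the unit combination reduces to kg/(m·s²) = Pa)
37168 Pa × (1 psi / 6895 Pa) = 5.391 psi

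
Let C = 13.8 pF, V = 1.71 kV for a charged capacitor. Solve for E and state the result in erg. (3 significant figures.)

202 erg

E is given directly by: E = ½CV².
C = 13.8 pF = 1.380×10^-11 F; V = 1.71 kV = 1710 V.
E = 2.018×10^-5 J
2.018×10^-5 J × (1 erg / 1.000×10^-7 J) = 201.8 erg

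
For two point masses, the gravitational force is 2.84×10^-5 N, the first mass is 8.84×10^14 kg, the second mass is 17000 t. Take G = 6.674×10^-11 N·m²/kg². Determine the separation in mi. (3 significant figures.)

1.17×10^5 mi

Rearranging: r = √(G·m₁m₂/F).
F = 2.84×10^-5 N; m₁ = 8.84×10^14 kg; m₂ = 17000 t = 1.700×10^7 kg; G = 6.674×10^-11 N·m²/kg².
r = 1.879×10^8 m
1.879×10^8 m × (1 mi / 1609 m) = 1.168×10^5 mi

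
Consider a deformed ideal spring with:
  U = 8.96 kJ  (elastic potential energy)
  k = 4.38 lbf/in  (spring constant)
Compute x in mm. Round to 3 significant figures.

Rearranging U = ½k·x² for x: x = √(2U/k).
U = 8.96 kJ = 8960 J; k = 4.38 lbf/in = 767.1 N/m.
x = 4.833 m
4.833 m × (1 mm / 0.001000 m) = 4833 mm

4830 mm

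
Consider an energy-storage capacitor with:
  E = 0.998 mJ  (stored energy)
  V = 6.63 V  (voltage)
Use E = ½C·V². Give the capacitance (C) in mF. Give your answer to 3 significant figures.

Rearranging: C = 2E/V².
E = 0.998 mJ = 9.980×10^-4 J; V = 6.63 V.
C = 4.541×10^-5 F
4.541×10^-5 F × (1 mF / 0.001000 F) = 0.04541 mF

0.0454 mF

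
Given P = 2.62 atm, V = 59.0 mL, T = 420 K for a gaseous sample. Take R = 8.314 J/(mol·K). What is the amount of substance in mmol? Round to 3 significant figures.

4.49 mmol

Rearranging: n = PV/(RT).
P = 2.62 atm = 2.655×10^5 Pa; V = 59.0 mL = 5.900×10^-5 m³; T = 420 K; R = 8.314 J/(mol·K).
n = 0.004485 mol
0.004485 mol × (1 mmol / 0.001000 mol) = 4.485 mmol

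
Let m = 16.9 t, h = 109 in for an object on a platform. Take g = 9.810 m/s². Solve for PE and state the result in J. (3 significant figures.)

4.59×10^5 J

PE is given directly by: PE = mgh.
m = 16.9 t = 16900 kg; h = 109 in = 2.769 m; g = 9.810 m/s².
PE = 4.590×10^5 J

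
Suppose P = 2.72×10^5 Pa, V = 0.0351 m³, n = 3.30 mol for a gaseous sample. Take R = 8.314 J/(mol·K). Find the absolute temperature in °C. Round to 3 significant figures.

From the ideal-gas law: T = PV/(nR).
P = 2.72×10^5 Pa; V = 0.0351 m³; n = 3.30 mol; R = 8.314 J/(mol·K).
T = 348.0 K
348.0 K − 273.15 = 74.83 °C

74.8 °C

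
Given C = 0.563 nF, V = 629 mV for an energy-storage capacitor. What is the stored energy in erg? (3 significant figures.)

0.00111 erg

E is given directly by: E = ½CV².
C = 0.563 nF = 5.630×10^-10 F; V = 629 mV = 0.6290 V.
E = 1.114×10^-10 J  (the unit combination reduces to kg·m²/s² = J)
1.114×10^-10 J × (1 erg / 1.000×10^-7 J) = 0.001114 erg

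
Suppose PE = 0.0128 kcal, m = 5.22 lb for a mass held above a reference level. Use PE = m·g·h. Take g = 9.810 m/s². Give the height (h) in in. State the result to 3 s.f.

90.8 in

Solving PE = m·g·h for h: h = PE/(m·g).
PE = 0.0128 kcal = 53.56 J; m = 5.22 lb = 2.368 kg; g = 9.810 m/s².
h = 2.306 m
2.306 m × (1 in / 0.02540 m) = 90.77 in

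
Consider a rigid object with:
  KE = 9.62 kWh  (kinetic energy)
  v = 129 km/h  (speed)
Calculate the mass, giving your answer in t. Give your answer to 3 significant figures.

Solving KE = ½mv² for m: m = 2·KE/v².
KE = 9.62 kWh = 3.463×10^7 J; v = 129 km/h = 35.83 m/s.
m = 53943 kg
53943 kg × (1 t / 1000 kg) = 53.94 t

53.9 t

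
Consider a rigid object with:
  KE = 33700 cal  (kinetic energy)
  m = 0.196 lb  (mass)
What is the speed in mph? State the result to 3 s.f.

3980 mph

Solving KE = ½mv² for v: v = √(2·KE/m).
KE = 33700 cal = 1.410×10^5 J; m = 0.196 lb = 0.08890 kg.
v = 1781 m/s
1781 m/s × (1 mph / 0.4470 m/s) = 3984 mph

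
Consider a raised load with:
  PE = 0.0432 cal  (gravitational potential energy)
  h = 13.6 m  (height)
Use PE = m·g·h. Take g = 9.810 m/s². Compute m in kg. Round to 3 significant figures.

0.00135 kg

Solving PE = m·g·h for m: m = PE/(g·h).
PE = 0.0432 cal = 0.1807 J; h = 13.6 m; g = 9.810 m/s².
m = 0.001355 kg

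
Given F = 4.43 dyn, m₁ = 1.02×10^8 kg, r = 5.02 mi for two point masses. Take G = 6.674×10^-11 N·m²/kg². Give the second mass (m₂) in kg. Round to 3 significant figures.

From Newton's law of gravitation: m₂ = F·r²/(G·m₁).
F = 4.43 dyn = 4.430×10^-5 N; m₁ = 1.02×10^8 kg; r = 5.02 mi = 8079 m; G = 6.674×10^-11 N·m²/kg².
m₂ = 4.247×10^5 kg

4.25×10^5 kg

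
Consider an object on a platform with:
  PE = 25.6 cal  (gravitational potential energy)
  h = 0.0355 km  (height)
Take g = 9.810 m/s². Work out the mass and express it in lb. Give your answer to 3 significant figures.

0.678 lb

Solving PE = m·g·h for m: m = PE/(g·h).
PE = 25.6 cal = 107.1 J; h = 0.0355 km = 35.50 m; g = 9.810 m/s².
m = 0.3076 kg
0.3076 kg × (1 lb / 0.4536 kg) = 0.6781 lb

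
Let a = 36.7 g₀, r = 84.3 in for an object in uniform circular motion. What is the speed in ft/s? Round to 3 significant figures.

91.1 ft/s

Rearranging: v = √(a·r).
a = 36.7 g₀ = 359.9 m/s²; r = 84.3 in = 2.141 m.
v = 27.76 m/s
27.76 m/s × (1 ft/s / 0.3048 m/s) = 91.08 ft/s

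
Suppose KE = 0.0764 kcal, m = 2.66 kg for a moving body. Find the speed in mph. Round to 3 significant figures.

34.7 mph

Solving KE = ½mv² for v: v = √(2·KE/m).
KE = 0.0764 kcal = 319.7 J; m = 2.66 kg.
v = 15.50 m/s
15.50 m/s × (1 mph / 0.4470 m/s) = 34.68 mph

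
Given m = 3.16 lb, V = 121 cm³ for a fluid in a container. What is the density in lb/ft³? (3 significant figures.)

ρ is given directly by: ρ = m/V.
m = 3.16 lb = 1.433 kg; V = 121 cm³ = 1.210×10^-4 m³.
ρ = 11846 kg/m³
11846 kg/m³ × (1 lb/ft³ / 16.02 kg/m³) = 739.5 lb/ft³

740 lb/ft³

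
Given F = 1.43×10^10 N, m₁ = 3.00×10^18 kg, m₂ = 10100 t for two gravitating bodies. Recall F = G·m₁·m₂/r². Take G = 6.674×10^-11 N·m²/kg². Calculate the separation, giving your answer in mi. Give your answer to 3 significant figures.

From Newton's law of gravitation: r = √(G·m₁m₂/F).
F = 1.43×10^10 N; m₁ = 3.00×10^18 kg; m₂ = 10100 t = 1.010×10^7 kg; G = 6.674×10^-11 N·m²/kg².
r = 376.1 m
376.1 m × (1 mi / 1609 m) = 0.2337 mi

0.234 mi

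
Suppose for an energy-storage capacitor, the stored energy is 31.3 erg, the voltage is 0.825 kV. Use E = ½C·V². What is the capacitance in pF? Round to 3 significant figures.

9.20 pF

Rearranging: C = 2E/V².
E = 31.3 erg = 3.130×10^-6 J; V = 0.825 kV = 825.0 V.
C = 9.197×10^-12 F
9.197×10^-12 F × (1 pF / 1.000×10^-12 F) = 9.197 pF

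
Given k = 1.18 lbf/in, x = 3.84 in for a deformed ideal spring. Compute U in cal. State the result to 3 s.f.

U is given directly by: U = ½kx².
k = 1.18 lbf/in = 206.6 N/m; x = 3.84 in = 0.09754 m.
U = 0.9830 J
0.9830 J × (1 cal / 4.184 J) = 0.2349 cal

0.235 cal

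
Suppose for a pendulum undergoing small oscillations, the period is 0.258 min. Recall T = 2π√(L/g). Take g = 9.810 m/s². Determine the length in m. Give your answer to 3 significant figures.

59.5 m

Rearranging: L = g·(T/2π)².
T = 0.258 min = 15.48 s; g = 9.810 m/s².
L = 59.55 m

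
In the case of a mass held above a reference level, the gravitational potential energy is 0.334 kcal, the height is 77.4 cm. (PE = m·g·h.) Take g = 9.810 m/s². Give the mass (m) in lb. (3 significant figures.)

Rearranging: m = PE/(g·h).
PE = 0.334 kcal = 1397 J; h = 77.4 cm = 0.7740 m; g = 9.810 m/s².
m = 184.0 kg
184.0 kg × (1 lb / 0.4536 kg) = 405.8 lb

406 lb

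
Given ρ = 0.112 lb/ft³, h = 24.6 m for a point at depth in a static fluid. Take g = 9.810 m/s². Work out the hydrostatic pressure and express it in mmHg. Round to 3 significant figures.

Directly: P = ρgh.
ρ = 0.112 lb/ft³ = 1.794 kg/m³; h = 24.6 m; g = 9.810 m/s².
P = 433.0 Pa
433.0 Pa × (1 mmHg / 133.3 Pa) = 3.247 mmHg

3.25 mmHg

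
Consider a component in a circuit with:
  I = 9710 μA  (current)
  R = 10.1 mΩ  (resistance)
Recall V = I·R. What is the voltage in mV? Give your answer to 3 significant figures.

0.0981 mV

From Ohm's law: V = IR.
I = 9710 μA = 0.009710 A; R = 10.1 mΩ = 0.01010 Ω.
V = 9.807×10^-5 V
9.807×10^-5 V × (1 mV / 0.001000 V) = 0.09807 mV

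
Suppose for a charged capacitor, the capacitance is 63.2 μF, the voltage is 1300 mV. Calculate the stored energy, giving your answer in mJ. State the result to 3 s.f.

0.0534 mJ

E is given directly by: E = ½CV².
C = 63.2 μF = 6.320×10^-5 F; V = 1300 mV = 1.300 V.
E = 5.340×10^-5 J
5.340×10^-5 J × (1 mJ / 0.001000 J) = 0.05340 mJ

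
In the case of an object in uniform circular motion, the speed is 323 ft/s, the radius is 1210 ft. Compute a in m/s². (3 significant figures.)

26.3 m/s²

Directly: a = v²/r.
v = 323 ft/s = 98.45 m/s; r = 1210 ft = 368.8 m.
a = 26.28 m/s²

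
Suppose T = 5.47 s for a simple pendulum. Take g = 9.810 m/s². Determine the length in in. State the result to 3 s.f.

293 in

Rearranging T = 2π√(L/g) for L: L = g·(T/2π)².
T = 5.47 s; g = 9.810 m/s².
L = 7.435 m
7.435 m × (1 in / 0.02540 m) = 292.7 in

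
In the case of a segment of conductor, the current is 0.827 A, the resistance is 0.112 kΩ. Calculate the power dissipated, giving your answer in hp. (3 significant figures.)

P is given directly by: P = I²R.
I = 0.827 A; R = 0.112 kΩ = 112.0 Ω.
P = 76.60 W
76.60 W × (1 hp / 745.7 W) = 0.1027 hp

0.103 hp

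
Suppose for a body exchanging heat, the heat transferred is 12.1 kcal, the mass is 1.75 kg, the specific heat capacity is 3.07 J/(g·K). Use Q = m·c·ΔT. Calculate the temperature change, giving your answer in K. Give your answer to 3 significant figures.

9.42 K

Solving Q = m·c·ΔT for ΔT: ΔT = Q/(m·c).
Q = 12.1 kcal = 50626 J; m = 1.75 kg; c = 3.07 J/(g·K) = 3070 J/(kg·K).
ΔT = 9.423 K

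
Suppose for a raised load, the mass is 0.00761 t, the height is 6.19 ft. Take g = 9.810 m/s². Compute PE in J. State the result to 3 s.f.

141 J

PE is given directly by: PE = mgh.
m = 0.00761 t = 7.610 kg; h = 6.19 ft = 1.887 m; g = 9.810 m/s².
PE = 140.9 J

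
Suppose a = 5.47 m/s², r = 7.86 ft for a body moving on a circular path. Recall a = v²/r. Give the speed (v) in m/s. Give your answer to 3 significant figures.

3.62 m/s

Solving a = v²/r for v: v = √(a·r).
a = 5.47 m/s²; r = 7.86 ft = 2.396 m.
v = 3.620 m/s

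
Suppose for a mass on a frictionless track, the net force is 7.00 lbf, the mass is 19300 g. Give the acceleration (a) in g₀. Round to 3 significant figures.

From Newton's second law: a = F/m.
F = 7.00 lbf = 31.14 N; m = 19300 g = 19.30 kg.
a = 1.613 m/s²
1.613 m/s² × (1 g₀ / 9.807 m/s²) = 0.1645 g₀

0.165 g₀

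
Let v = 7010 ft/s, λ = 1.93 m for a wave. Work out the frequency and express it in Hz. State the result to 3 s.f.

Rearranging v = f·λ for f: f = v/λ.
v = 7010 ft/s = 2137 m/s; λ = 1.93 m.
f = 1107 Hz

1110 Hz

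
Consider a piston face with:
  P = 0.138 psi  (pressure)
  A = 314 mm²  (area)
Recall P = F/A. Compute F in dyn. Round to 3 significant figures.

Rearranging: F = P·A.
P = 0.138 psi = 951.5 Pa; A = 314 mm² = 3.140×10^-4 m².
F = 0.2988 N
0.2988 N × (1 dyn / 1.000×10^-5 N) = 29876 dyn

29900 dyn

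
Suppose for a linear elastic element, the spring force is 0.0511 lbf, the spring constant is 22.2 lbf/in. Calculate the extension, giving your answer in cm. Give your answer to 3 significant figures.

0.00585 cm

Solving F = k·x for x: x = F/k.
F = 0.0511 lbf = 0.2273 N; k = 22.2 lbf/in = 3888 N/m.
x = 5.847×10^-5 m
5.847×10^-5 m × (1 cm / 0.01000 m) = 0.005847 cm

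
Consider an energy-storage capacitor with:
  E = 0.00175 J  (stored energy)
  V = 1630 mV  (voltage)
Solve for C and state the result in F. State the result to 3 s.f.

Rearranging E = ½C·V² for C: C = 2E/V².
E = 0.00175 J; V = 1630 mV = 1.630 V.
C = 0.001317 F

0.00132 F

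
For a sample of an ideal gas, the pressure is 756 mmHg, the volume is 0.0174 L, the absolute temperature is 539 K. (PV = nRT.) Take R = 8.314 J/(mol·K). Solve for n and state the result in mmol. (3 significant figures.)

0.391 mmol

Rearranging: n = PV/(RT).
P = 756 mmHg = 1.008×10^5 Pa; V = 0.0174 L = 1.740×10^-5 m³; T = 539 K; R = 8.314 J/(mol·K).
n = 3.914×10^-4 mol
3.914×10^-4 mol × (1 mmol / 0.001000 mol) = 0.3914 mmol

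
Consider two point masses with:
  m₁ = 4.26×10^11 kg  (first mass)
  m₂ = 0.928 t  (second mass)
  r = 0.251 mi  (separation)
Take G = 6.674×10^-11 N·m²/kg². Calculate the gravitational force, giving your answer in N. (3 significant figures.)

Directly: F = Gm₁m₂/r².
m₁ = 4.26×10^11 kg; m₂ = 0.928 t = 928.0 kg; r = 0.251 mi = 403.9 m; G = 6.674×10^-11 N·m²/kg².
F = 0.1617 N  (the unit combination reduces to kg·m/s² = N)

0.162 N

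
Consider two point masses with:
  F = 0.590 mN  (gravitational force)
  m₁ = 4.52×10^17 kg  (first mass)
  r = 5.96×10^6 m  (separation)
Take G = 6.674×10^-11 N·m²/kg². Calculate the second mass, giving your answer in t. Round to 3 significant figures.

0.695 t

From Newton's law of gravitation: m₂ = F·r²/(G·m₁).
F = 0.590 mN = 5.900×10^-4 N; m₁ = 4.52×10^17 kg; r = 5.96×10^6 m; G = 6.674×10^-11 N·m²/kg².
m₂ = 694.7 kg
694.7 kg × (1 t / 1000 kg) = 0.6947 t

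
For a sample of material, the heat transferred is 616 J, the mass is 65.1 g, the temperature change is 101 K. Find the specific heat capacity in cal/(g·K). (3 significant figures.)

0.0224 cal/(g·K)

Rearranging: c = Q/(m·ΔT).
Q = 616 J; m = 65.1 g = 0.06510 kg; ΔT = 101 K.
c = 93.69 J/(kg·K)
93.69 J/(kg·K) × (1 cal/(g·K) / 4184 J/(kg·K)) = 0.02239 cal/(g·K)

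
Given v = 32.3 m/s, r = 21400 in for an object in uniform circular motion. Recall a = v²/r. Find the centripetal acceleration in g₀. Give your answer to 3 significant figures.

0.196 g₀

a is given directly by: a = v²/r.
v = 32.3 m/s; r = 21400 in = 543.6 m.
a = 1.919 m/s²
1.919 m/s² × (1 g₀ / 9.807 m/s²) = 0.1957 g₀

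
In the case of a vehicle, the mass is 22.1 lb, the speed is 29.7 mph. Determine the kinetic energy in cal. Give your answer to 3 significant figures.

211 cal

KE is given directly by: KE = ½mv².
m = 22.1 lb = 10.02 kg; v = 29.7 mph = 13.28 m/s.
KE = 883.6 J  (the unit combination reduces to kg·m²/s² = J)
883.6 J × (1 cal / 4.184 J) = 211.2 cal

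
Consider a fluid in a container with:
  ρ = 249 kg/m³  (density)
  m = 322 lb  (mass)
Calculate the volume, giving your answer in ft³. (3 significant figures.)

20.7 ft³

Rearranging: V = m/ρ.
ρ = 249 kg/m³; m = 322 lb = 146.1 kg.
V = 0.5866 m³
0.5866 m³ × (1 ft³ / 0.02832 m³) = 20.71 ft³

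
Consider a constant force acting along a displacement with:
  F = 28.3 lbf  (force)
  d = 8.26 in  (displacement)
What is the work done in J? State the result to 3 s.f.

W is given directly by: W = F·d.
F = 28.3 lbf = 125.9 N; d = 8.26 in = 0.2098 m.
W = 26.41 J

26.4 J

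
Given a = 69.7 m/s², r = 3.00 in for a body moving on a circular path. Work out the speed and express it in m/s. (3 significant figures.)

2.30 m/s

Solving a = v²/r for v: v = √(a·r).
a = 69.7 m/s²; r = 3.00 in = 0.07620 m.
v = 2.305 m/s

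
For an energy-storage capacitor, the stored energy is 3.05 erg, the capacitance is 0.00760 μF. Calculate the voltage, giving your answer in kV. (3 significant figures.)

0.00896 kV

Solving E = ½C·V² for V: V = √(2E/C).
E = 3.05 erg = 3.050×10^-7 J; C = 0.00760 μF = 7.600×10^-9 F.
V = 8.959 V  (the unit combination reduces to kg·m²/(A·s³) = V)
8.959 V × (1 kV / 1000 V) = 0.008959 kV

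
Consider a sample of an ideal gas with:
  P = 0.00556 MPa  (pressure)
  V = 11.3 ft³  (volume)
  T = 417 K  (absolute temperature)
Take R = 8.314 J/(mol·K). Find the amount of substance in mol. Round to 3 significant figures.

Solving PV = nRT for n: n = PV/(RT).
P = 0.00556 MPa = 5560 Pa; V = 11.3 ft³ = 0.3200 m³; T = 417 K; R = 8.314 J/(mol·K).
n = 0.5132 mol

0.513 mol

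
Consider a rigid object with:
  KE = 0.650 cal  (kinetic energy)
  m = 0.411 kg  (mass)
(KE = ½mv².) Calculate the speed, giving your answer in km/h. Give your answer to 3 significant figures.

Rearranging KE = ½mv² for v: v = √(2·KE/m).
KE = 0.650 cal = 2.720 J; m = 0.411 kg.
v = 3.638 m/s
3.638 m/s × (1 km/h / 0.2778 m/s) = 13.10 km/h

13.1 km/h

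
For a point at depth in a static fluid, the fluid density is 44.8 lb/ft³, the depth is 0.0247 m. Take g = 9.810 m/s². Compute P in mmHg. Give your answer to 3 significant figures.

Directly: P = ρgh.
ρ = 44.8 lb/ft³ = 717.6 kg/m³; h = 0.0247 m; g = 9.810 m/s².
P = 173.9 Pa  (the unit combination reduces to kg/(m·s²) = Pa)
173.9 Pa × (1 mmHg / 133.3 Pa) = 1.304 mmHg

1.30 mmHg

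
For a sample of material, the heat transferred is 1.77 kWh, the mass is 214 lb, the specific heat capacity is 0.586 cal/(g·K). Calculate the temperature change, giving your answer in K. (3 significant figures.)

Rearranging: ΔT = Q/(m·c).
Q = 1.77 kWh = 6.372×10^6 J; m = 214 lb = 97.07 kg; c = 0.586 cal/(g·K) = 2452 J/(kg·K).
ΔT = 26.77 K

26.8 K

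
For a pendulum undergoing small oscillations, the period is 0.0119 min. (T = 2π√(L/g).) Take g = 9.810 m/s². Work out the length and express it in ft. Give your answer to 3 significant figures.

Solving T = 2π√(L/g) for L: L = g·(T/2π)².
T = 0.0119 min = 0.7140 s; g = 9.810 m/s².
L = 0.1267 m
0.1267 m × (1 ft / 0.3048 m) = 0.4156 ft

0.416 ft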